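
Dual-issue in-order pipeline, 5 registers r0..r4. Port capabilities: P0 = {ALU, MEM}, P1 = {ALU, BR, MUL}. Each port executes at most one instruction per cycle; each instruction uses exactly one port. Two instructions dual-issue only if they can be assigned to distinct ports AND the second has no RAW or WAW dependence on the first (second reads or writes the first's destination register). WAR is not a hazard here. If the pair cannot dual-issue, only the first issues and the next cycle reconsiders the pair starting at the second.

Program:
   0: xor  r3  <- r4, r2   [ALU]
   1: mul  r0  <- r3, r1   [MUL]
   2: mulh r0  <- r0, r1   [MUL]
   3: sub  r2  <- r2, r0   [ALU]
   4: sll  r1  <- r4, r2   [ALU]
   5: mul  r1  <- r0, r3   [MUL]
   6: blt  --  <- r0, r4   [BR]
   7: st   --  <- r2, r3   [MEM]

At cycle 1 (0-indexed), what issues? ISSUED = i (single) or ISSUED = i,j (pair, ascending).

[0] i0  xor  -- RAW r3
[1] i1  mul  -- no-port MUL/MUL
[2] i2  mulh  -- RAW r0
[3] i3  sub  -- RAW r2
[4] i4  sll  -- WAW r1
[5] i5  mul  -- no-port MUL/BR
[6] i6&i7  blt st  -- dual

ISSUED = 1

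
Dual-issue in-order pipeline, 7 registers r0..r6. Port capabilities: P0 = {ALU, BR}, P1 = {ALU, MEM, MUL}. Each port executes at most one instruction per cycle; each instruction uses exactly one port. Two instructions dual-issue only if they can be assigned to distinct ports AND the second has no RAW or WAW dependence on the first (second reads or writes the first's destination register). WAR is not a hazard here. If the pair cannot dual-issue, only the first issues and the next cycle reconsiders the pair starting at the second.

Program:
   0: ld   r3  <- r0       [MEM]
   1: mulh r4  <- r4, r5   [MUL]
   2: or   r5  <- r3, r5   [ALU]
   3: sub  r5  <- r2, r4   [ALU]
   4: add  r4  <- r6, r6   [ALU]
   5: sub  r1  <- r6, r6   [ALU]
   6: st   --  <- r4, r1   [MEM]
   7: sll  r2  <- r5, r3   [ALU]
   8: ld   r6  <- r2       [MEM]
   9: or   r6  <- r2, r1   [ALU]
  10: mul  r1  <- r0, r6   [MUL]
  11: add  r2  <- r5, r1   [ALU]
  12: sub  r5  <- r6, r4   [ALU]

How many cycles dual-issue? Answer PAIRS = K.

PAIRS = 4

[0] i0  ld.MEM  -- no-port MEM/MUL
[1] i1/i2  mulh.MUL or.ALU  -- dual
[2] i3/i4  sub.ALU add.ALU  -- dual
[3] i5  sub.ALU  -- RAW r1
[4] i6/i7  st.MEM sll.ALU  -- dual
[5] i8  ld.MEM  -- WAW r6
[6] i9  or.ALU  -- RAW r6
[7] i10  mul.MUL  -- RAW r1
[8] i11/i12  add.ALU sub.ALU  -- dual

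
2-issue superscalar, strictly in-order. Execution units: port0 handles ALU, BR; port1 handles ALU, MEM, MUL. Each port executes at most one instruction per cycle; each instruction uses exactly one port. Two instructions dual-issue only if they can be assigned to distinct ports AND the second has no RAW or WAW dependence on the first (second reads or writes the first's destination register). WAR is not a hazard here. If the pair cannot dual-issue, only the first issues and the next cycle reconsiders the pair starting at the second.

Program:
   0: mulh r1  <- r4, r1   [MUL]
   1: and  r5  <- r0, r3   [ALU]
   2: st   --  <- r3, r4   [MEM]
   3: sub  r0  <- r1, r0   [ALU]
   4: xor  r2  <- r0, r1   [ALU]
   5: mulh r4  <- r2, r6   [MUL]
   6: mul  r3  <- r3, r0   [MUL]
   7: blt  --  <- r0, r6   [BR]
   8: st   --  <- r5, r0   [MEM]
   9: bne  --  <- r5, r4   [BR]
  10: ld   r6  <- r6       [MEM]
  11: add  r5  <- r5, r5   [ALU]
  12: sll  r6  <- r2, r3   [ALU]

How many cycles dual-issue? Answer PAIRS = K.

PAIRS = 5

t=0 i0,i1:mulh.MUL/and.ALU ; 2-wide
t=1 i2,i3:st.MEM/sub.ALU ; 2-wide
t=2 i4:xor.ALU ; RAW r2
t=3 i5:mulh.MUL ; no-port MUL/MUL
t=4 i6,i7:mul.MUL/blt.BR ; 2-wide
t=5 i8,i9:st.MEM/bne.BR ; 2-wide
t=6 i10,i11:ld.MEM/add.ALU ; 2-wide
t=7 i12:sll.ALU ; tail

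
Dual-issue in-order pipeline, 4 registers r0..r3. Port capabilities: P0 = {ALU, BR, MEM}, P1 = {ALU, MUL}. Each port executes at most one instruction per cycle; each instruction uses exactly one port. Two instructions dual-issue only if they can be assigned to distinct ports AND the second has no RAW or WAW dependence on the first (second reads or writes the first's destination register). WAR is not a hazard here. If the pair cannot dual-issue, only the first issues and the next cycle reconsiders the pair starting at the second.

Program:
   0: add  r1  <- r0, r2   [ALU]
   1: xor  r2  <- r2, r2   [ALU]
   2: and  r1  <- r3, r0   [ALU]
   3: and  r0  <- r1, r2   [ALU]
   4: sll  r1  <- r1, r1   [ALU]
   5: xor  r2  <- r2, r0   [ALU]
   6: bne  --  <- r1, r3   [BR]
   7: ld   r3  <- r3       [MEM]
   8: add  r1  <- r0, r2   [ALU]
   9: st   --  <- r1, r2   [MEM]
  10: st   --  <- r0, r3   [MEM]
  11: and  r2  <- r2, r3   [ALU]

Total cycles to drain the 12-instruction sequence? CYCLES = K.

CYCLES = 7

0. add.ALU+xor.ALU @i0&i1  | pair
1. and.ALU @i2  | RAW r1
2. and.ALU+sll.ALU @i3&i4  | pair
3. xor.ALU+bne.BR @i5&i6  | pair
4. ld.MEM+add.ALU @i7&i8  | pair
5. st.MEM @i9  | no-port MEM/MEM
6. st.MEM+and.ALU @i10&i11  | pair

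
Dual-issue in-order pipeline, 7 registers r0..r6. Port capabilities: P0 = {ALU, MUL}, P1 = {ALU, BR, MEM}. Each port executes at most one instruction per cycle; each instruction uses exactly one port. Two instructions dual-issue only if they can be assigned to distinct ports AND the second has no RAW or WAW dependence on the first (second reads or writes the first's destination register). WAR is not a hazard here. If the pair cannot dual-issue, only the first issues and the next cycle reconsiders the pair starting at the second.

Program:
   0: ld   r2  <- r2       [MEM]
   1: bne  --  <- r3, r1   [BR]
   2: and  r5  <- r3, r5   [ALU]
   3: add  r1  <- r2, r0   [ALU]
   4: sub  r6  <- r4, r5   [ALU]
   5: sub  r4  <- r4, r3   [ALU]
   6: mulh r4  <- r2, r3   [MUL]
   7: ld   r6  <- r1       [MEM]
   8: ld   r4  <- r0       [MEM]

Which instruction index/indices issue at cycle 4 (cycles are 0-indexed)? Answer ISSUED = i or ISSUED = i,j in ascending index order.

c0: i0 ld.MEM  no-port MEM/BR
c1: i1,i2 bne.BR+and.ALU  2-wide
c2: i3,i4 add.ALU+sub.ALU  2-wide
c3: i5 sub.ALU  WAW r4
c4: i6,i7 mulh.MUL+ld.MEM  2-wide
c5: i8 ld.MEM  tail

ISSUED = 6,7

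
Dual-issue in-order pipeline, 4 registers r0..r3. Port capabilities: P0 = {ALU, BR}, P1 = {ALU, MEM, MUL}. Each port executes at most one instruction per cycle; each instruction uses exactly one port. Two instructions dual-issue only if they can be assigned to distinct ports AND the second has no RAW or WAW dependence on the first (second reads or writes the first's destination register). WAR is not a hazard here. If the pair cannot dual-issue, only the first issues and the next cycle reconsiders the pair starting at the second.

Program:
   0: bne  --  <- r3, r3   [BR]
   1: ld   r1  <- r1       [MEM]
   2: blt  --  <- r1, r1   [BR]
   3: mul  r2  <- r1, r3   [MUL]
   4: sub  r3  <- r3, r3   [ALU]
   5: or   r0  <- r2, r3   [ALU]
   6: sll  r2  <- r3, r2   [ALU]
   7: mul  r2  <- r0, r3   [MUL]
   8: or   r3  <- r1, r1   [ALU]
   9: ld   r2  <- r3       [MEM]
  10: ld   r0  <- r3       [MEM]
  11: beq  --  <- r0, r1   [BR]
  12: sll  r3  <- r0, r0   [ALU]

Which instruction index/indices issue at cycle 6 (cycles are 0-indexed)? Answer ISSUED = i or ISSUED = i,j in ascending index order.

c0: i0,i1 bne.BR/ld.MEM  dual
c1: i2,i3 blt.BR/mul.MUL  dual
c2: i4 sub.ALU  RAW r3
c3: i5,i6 or.ALU/sll.ALU  dual
c4: i7,i8 mul.MUL/or.ALU  dual
c5: i9 ld.MEM  no-port MEM/MEM
c6: i10 ld.MEM  RAW r0
c7: i11,i12 beq.BR/sll.ALU  dual

ISSUED = 10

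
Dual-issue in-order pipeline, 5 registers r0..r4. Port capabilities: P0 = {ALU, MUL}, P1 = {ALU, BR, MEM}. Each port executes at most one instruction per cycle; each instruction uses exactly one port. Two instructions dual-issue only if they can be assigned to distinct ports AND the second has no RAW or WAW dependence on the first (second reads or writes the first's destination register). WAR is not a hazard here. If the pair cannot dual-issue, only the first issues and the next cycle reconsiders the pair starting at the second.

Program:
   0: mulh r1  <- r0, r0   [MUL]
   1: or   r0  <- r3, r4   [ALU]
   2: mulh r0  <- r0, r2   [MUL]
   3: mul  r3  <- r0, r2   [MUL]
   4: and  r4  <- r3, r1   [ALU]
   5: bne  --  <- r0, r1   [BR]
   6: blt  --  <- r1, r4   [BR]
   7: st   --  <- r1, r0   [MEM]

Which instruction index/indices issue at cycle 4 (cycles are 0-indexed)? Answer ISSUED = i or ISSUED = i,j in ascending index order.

#0 head=0: mulh or i0&i1 dual
#1 head=2: mulh i2 no-port MUL/MUL
#2 head=3: mul i3 RAW r3
#3 head=4: and bne i4&i5 dual
#4 head=6: blt i6 no-port BR/MEM
#5 head=7: st i7 tail

ISSUED = 6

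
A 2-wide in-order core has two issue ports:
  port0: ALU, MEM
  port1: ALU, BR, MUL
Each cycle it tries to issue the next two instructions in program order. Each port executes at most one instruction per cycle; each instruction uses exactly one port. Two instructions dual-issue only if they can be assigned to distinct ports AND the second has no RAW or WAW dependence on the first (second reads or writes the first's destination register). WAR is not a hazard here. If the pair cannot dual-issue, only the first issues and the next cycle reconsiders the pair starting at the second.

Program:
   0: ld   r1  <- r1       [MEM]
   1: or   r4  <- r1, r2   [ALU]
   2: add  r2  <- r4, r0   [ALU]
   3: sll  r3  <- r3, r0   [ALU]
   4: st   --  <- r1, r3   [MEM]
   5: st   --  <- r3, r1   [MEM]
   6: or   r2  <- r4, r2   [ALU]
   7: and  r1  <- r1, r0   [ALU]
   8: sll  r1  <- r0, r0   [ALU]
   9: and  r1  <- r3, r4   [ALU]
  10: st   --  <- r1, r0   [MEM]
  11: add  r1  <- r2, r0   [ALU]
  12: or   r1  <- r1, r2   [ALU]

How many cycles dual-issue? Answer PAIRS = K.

c0: i0 ld  RAW r1
c1: i1 or  RAW r4
c2: i2+i3 add;sll  2-wide
c3: i4 st  no-port MEM/MEM
c4: i5+i6 st;or  2-wide
c5: i7 and  WAW r1
c6: i8 sll  WAW r1
c7: i9 and  RAW r1
c8: i10+i11 st;add  2-wide
c9: i12 or  tail

PAIRS = 3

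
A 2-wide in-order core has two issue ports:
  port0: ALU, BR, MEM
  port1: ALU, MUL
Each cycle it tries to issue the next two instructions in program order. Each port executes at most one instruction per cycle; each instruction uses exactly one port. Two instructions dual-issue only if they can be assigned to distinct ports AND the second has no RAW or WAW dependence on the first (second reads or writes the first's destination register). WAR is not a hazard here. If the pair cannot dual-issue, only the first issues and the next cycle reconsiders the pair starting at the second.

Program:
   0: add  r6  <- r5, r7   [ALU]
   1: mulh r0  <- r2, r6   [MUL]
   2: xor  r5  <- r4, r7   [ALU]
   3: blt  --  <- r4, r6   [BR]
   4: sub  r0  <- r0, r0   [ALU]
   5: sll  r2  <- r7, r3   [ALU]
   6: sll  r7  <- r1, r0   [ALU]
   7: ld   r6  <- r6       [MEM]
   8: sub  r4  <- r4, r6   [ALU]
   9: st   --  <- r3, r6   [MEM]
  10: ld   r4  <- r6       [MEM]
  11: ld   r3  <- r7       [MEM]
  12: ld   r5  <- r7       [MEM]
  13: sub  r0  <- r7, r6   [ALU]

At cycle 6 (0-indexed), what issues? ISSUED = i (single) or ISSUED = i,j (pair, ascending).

  cy0 -> i0 (add) RAW r6
  cy1 -> i1+i2 (mulh xor) pair
  cy2 -> i3+i4 (blt sub) pair
  cy3 -> i5+i6 (sll sll) pair
  cy4 -> i7 (ld) RAW r6
  cy5 -> i8+i9 (sub st) pair
  cy6 -> i10 (ld) no-port MEM/MEM
  cy7 -> i11 (ld) no-port MEM/MEM
  cy8 -> i12+i13 (ld sub) pair

ISSUED = 10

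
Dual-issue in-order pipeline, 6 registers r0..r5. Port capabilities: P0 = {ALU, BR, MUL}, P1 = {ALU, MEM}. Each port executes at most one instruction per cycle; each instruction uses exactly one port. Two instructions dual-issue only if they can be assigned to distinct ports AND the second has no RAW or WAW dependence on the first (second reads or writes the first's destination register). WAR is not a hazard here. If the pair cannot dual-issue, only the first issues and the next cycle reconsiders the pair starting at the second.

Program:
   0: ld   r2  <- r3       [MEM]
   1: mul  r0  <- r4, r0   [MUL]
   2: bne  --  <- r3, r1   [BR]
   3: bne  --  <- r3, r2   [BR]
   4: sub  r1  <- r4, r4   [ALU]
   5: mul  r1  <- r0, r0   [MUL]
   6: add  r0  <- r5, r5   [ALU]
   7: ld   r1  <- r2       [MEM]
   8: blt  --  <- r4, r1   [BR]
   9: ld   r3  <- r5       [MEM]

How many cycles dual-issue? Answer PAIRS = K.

  cy0 -> i0/i1 (ld/mul) pair
  cy1 -> i2 (bne) no-port BR/BR
  cy2 -> i3/i4 (bne/sub) pair
  cy3 -> i5/i6 (mul/add) pair
  cy4 -> i7 (ld) RAW r1
  cy5 -> i8/i9 (blt/ld) pair

PAIRS = 4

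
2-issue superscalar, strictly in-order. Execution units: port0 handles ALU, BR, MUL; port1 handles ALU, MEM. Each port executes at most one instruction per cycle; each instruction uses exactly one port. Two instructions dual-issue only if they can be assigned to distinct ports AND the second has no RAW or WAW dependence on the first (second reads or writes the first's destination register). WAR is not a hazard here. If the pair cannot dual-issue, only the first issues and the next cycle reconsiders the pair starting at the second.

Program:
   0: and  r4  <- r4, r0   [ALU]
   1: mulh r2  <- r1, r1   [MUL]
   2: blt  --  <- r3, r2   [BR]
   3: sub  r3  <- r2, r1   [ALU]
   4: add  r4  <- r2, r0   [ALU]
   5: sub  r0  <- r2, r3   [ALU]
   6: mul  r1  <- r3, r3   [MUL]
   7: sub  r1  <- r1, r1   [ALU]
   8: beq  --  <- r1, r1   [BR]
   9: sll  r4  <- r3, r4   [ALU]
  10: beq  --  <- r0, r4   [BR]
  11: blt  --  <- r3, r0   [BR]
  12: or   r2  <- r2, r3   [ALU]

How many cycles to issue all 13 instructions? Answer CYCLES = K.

c0: i0/i1 and+mulh  2-wide
c1: i2/i3 blt+sub  2-wide
c2: i4/i5 add+sub  2-wide
c3: i6 mul  RAW+WAW r1
c4: i7 sub  RAW r1
c5: i8/i9 beq+sll  2-wide
c6: i10 beq  no-port BR/BR
c7: i11/i12 blt+or  2-wide

CYCLES = 8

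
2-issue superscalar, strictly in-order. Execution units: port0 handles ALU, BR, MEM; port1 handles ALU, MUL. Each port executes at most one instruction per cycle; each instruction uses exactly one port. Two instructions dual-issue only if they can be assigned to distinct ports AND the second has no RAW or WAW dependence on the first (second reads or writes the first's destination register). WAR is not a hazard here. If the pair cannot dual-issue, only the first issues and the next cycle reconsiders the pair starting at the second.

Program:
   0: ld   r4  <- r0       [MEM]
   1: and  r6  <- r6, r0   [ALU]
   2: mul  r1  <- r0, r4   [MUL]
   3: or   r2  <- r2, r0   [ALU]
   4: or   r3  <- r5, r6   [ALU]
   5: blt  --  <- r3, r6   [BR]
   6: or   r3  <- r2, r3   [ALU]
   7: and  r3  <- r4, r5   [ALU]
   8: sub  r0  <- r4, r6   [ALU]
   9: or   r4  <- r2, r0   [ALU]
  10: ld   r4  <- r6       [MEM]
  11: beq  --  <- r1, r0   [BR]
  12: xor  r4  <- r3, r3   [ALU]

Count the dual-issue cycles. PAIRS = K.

[0] i0,i1  ld.MEM;and.ALU  -- pair
[1] i2,i3  mul.MUL;or.ALU  -- pair
[2] i4  or.ALU  -- RAW r3
[3] i5,i6  blt.BR;or.ALU  -- pair
[4] i7,i8  and.ALU;sub.ALU  -- pair
[5] i9  or.ALU  -- WAW r4
[6] i10  ld.MEM  -- no-port MEM/BR
[7] i11,i12  beq.BR;xor.ALU  -- pair

PAIRS = 5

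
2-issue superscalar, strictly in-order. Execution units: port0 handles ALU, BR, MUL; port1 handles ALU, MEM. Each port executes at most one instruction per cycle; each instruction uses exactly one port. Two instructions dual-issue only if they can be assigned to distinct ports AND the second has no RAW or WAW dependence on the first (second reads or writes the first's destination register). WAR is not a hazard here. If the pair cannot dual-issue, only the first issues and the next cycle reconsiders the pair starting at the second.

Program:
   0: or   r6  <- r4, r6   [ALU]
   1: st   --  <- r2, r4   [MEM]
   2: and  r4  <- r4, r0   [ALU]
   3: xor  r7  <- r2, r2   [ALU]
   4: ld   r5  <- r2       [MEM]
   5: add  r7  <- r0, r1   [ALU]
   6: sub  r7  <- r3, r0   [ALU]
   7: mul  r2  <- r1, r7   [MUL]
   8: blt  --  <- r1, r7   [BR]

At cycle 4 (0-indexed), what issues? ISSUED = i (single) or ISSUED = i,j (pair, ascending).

ISSUED = 7

  cy0 -> i0+i1 (or+st) pair
  cy1 -> i2+i3 (and+xor) pair
  cy2 -> i4+i5 (ld+add) pair
  cy3 -> i6 (sub) RAW r7
  cy4 -> i7 (mul) no-port MUL/BR
  cy5 -> i8 (blt) tail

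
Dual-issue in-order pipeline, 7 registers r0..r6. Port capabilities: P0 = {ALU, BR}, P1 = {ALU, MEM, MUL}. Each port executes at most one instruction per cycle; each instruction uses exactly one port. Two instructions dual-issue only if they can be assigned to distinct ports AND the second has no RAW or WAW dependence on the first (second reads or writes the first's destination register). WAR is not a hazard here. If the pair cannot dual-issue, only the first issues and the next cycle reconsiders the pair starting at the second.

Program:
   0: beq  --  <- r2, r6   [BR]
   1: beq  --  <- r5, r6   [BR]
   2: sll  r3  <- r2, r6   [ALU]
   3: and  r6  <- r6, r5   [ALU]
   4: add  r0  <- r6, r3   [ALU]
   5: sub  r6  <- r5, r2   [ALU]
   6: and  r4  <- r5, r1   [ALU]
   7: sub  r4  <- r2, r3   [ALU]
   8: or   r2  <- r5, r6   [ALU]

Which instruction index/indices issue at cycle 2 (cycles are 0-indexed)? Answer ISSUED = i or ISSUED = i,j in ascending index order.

ISSUED = 3

#0 head=0: beq i0 no-port BR/BR
#1 head=1: beq/sll i1+i2 pair
#2 head=3: and i3 RAW r6
#3 head=4: add/sub i4+i5 pair
#4 head=6: and i6 WAW r4
#5 head=7: sub/or i7+i8 pair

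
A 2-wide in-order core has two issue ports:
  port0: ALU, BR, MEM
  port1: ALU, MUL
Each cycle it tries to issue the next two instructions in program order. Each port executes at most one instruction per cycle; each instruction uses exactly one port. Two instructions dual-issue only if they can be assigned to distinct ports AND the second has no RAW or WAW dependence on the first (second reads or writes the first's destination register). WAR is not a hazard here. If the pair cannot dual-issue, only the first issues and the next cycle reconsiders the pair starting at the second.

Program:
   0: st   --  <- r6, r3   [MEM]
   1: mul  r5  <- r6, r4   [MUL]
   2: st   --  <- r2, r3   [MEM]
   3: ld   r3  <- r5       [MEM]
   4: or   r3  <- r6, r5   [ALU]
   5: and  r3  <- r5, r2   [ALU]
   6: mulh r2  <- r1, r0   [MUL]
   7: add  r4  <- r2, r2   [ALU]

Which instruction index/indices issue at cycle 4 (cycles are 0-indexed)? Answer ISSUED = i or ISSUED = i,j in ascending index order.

  cy0 -> i0,i1 (st.MEM/mul.MUL) dual
  cy1 -> i2 (st.MEM) no-port MEM/MEM
  cy2 -> i3 (ld.MEM) WAW r3
  cy3 -> i4 (or.ALU) WAW r3
  cy4 -> i5,i6 (and.ALU/mulh.MUL) dual
  cy5 -> i7 (add.ALU) tail

ISSUED = 5,6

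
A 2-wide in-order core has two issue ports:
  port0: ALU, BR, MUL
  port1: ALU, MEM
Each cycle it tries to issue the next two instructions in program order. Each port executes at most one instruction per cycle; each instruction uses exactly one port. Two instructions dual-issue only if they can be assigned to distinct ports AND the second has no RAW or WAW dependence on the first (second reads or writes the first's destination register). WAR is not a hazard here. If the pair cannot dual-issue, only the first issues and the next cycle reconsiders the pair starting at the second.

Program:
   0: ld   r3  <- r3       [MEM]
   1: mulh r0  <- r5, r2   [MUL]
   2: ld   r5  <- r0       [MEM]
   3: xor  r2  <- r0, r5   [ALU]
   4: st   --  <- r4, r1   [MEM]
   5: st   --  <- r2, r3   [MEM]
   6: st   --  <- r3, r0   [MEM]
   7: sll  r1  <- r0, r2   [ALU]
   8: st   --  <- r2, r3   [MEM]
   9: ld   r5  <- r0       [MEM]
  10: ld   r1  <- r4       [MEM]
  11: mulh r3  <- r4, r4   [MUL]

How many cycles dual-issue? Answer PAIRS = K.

  cy0 -> i0,i1 (ld+mulh) 2-wide
  cy1 -> i2 (ld) RAW r5
  cy2 -> i3,i4 (xor+st) 2-wide
  cy3 -> i5 (st) no-port MEM/MEM
  cy4 -> i6,i7 (st+sll) 2-wide
  cy5 -> i8 (st) no-port MEM/MEM
  cy6 -> i9 (ld) no-port MEM/MEM
  cy7 -> i10,i11 (ld+mulh) 2-wide

PAIRS = 4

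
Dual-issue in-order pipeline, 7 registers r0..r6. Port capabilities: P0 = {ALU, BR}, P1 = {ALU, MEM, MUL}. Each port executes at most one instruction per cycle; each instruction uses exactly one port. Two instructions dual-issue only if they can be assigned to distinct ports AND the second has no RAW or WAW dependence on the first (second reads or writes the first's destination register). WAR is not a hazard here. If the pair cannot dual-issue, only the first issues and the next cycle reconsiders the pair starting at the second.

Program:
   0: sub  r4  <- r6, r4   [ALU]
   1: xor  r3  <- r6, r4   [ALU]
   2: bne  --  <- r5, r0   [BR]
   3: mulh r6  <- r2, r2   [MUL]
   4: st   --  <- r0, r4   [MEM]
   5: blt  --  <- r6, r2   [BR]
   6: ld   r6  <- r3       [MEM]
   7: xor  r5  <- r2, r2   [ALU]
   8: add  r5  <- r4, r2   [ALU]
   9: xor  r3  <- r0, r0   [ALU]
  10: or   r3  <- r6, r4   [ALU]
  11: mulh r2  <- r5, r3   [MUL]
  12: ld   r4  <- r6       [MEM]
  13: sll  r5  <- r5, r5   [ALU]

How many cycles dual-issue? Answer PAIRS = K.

[0] i0  sub  -- RAW r4
[1] i1/i2  xor/bne  -- pair
[2] i3  mulh  -- no-port MUL/MEM
[3] i4/i5  st/blt  -- pair
[4] i6/i7  ld/xor  -- pair
[5] i8/i9  add/xor  -- pair
[6] i10  or  -- RAW r3
[7] i11  mulh  -- no-port MUL/MEM
[8] i12/i13  ld/sll  -- pair

PAIRS = 5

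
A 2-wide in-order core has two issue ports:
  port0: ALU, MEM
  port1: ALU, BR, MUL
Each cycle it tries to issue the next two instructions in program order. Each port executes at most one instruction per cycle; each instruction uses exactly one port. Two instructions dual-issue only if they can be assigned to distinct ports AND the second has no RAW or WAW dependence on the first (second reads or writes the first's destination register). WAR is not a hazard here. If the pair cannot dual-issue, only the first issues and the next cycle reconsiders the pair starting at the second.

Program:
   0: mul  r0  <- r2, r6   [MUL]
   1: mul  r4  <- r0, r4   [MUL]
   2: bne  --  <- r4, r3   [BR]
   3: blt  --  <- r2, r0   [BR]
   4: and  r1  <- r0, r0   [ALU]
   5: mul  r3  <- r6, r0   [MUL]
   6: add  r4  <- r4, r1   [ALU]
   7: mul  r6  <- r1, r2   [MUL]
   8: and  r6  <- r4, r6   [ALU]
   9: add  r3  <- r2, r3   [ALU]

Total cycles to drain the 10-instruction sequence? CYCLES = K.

  cy0 -> i0 (mul.MUL) no-port MUL/MUL
  cy1 -> i1 (mul.MUL) no-port MUL/BR
  cy2 -> i2 (bne.BR) no-port BR/BR
  cy3 -> i3,i4 (blt.BR/and.ALU) 2-wide
  cy4 -> i5,i6 (mul.MUL/add.ALU) 2-wide
  cy5 -> i7 (mul.MUL) RAW+WAW r6
  cy6 -> i8,i9 (and.ALU/add.ALU) 2-wide

CYCLES = 7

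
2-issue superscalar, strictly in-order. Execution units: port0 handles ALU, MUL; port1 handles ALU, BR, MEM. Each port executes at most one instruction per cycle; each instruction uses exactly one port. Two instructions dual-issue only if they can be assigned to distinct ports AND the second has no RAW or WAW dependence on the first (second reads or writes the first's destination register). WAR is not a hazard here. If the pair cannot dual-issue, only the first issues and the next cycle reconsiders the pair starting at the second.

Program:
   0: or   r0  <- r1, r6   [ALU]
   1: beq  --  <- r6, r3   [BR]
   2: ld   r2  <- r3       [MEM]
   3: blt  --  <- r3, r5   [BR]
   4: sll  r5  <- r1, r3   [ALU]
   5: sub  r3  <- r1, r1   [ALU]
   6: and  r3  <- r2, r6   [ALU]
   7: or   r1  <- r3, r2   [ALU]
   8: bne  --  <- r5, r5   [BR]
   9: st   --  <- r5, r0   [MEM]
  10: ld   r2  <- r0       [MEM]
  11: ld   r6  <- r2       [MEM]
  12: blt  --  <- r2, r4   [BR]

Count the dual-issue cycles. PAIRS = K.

  cy0 -> i0,i1 (or+beq) 2-wide
  cy1 -> i2 (ld) no-port MEM/BR
  cy2 -> i3,i4 (blt+sll) 2-wide
  cy3 -> i5 (sub) WAW r3
  cy4 -> i6 (and) RAW r3
  cy5 -> i7,i8 (or+bne) 2-wide
  cy6 -> i9 (st) no-port MEM/MEM
  cy7 -> i10 (ld) no-port MEM/MEM
  cy8 -> i11 (ld) no-port MEM/BR
  cy9 -> i12 (blt) tail

PAIRS = 3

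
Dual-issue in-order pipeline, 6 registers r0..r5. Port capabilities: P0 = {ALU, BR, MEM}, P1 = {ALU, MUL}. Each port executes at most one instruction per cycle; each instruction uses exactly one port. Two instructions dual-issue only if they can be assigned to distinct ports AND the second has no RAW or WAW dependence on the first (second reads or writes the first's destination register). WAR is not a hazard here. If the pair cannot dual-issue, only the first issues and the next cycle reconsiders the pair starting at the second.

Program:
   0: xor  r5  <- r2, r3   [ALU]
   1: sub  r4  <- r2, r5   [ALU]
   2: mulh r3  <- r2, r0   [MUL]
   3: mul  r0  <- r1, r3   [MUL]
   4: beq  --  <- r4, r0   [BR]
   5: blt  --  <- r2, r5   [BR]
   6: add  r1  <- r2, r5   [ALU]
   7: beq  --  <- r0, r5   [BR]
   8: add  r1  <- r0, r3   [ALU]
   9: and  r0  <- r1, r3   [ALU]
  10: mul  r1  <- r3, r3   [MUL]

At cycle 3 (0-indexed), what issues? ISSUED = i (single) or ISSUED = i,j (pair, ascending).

#0 head=0: xor i0 RAW r5
#1 head=1: sub mulh i1,i2 dual
#2 head=3: mul i3 RAW r0
#3 head=4: beq i4 no-port BR/BR
#4 head=5: blt add i5,i6 dual
#5 head=7: beq add i7,i8 dual
#6 head=9: and mul i9,i10 dual

ISSUED = 4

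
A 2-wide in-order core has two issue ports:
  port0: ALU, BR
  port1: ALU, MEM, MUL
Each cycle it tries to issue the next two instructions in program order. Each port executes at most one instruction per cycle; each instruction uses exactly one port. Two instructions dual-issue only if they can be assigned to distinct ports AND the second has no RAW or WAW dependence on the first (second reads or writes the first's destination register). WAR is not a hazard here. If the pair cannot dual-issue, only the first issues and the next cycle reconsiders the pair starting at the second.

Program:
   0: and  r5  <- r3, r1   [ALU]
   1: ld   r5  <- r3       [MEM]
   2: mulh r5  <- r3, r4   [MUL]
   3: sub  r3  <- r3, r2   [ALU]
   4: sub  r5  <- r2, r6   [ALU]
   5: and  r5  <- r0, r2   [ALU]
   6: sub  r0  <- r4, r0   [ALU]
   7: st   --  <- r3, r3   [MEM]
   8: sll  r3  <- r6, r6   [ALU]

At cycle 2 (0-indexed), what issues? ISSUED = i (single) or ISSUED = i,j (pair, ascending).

ISSUED = 2,3

t=0 i0:and ; WAW r5
t=1 i1:ld ; no-port MEM/MUL
t=2 i2+i3:mulh+sub ; 2-wide
t=3 i4:sub ; WAW r5
t=4 i5+i6:and+sub ; 2-wide
t=5 i7+i8:st+sll ; 2-wide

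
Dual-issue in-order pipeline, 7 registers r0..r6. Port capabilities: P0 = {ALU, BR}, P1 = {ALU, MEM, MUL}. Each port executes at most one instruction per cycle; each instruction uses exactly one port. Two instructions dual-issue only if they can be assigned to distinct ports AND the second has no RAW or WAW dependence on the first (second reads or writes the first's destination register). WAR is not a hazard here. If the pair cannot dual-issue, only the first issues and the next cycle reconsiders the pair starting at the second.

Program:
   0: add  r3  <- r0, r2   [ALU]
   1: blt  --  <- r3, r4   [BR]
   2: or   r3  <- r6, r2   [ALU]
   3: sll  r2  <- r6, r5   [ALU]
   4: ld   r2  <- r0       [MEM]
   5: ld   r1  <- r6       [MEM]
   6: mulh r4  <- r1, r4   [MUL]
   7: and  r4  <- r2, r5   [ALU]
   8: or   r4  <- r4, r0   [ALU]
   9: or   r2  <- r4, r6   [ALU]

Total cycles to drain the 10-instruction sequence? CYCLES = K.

t=0 i0:add.ALU ; RAW r3
t=1 i1&i2:blt.BR+or.ALU ; pair
t=2 i3:sll.ALU ; WAW r2
t=3 i4:ld.MEM ; no-port MEM/MEM
t=4 i5:ld.MEM ; no-port MEM/MUL
t=5 i6:mulh.MUL ; WAW r4
t=6 i7:and.ALU ; RAW+WAW r4
t=7 i8:or.ALU ; RAW r4
t=8 i9:or.ALU ; tail

CYCLES = 9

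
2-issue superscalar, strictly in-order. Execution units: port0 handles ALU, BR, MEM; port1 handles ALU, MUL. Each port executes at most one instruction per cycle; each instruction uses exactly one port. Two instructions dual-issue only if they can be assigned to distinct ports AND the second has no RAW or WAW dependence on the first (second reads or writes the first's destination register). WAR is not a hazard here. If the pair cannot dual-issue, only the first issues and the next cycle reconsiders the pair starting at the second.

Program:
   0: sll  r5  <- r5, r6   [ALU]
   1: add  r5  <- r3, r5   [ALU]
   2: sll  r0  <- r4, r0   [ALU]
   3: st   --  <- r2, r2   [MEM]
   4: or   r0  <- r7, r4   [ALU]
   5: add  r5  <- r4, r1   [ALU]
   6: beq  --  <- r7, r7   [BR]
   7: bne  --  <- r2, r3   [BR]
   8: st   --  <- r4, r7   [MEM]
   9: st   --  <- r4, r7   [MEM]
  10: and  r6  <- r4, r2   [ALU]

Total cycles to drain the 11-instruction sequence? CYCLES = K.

[0] i0  sll.ALU  -- RAW+WAW r5
[1] i1&i2  add.ALU;sll.ALU  -- dual
[2] i3&i4  st.MEM;or.ALU  -- dual
[3] i5&i6  add.ALU;beq.BR  -- dual
[4] i7  bne.BR  -- no-port BR/MEM
[5] i8  st.MEM  -- no-port MEM/MEM
[6] i9&i10  st.MEM;and.ALU  -- dual

CYCLES = 7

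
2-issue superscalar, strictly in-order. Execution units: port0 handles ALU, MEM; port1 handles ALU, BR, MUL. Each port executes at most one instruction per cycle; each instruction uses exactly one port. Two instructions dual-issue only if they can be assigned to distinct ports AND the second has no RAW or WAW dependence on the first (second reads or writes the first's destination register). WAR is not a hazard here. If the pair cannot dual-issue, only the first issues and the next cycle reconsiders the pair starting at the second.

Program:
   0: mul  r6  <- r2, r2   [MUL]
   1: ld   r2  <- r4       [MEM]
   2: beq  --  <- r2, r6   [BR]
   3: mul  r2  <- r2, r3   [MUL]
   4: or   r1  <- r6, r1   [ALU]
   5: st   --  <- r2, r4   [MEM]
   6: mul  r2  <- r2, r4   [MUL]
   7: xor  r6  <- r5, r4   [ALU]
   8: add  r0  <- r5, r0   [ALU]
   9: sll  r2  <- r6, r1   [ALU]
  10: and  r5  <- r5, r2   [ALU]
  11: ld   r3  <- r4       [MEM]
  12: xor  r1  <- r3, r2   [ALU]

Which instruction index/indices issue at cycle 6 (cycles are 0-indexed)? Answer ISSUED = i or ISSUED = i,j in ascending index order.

#0 head=0: mul/ld i0&i1 pair
#1 head=2: beq i2 no-port BR/MUL
#2 head=3: mul/or i3&i4 pair
#3 head=5: st/mul i5&i6 pair
#4 head=7: xor/add i7&i8 pair
#5 head=9: sll i9 RAW r2
#6 head=10: and/ld i10&i11 pair
#7 head=12: xor i12 tail

ISSUED = 10,11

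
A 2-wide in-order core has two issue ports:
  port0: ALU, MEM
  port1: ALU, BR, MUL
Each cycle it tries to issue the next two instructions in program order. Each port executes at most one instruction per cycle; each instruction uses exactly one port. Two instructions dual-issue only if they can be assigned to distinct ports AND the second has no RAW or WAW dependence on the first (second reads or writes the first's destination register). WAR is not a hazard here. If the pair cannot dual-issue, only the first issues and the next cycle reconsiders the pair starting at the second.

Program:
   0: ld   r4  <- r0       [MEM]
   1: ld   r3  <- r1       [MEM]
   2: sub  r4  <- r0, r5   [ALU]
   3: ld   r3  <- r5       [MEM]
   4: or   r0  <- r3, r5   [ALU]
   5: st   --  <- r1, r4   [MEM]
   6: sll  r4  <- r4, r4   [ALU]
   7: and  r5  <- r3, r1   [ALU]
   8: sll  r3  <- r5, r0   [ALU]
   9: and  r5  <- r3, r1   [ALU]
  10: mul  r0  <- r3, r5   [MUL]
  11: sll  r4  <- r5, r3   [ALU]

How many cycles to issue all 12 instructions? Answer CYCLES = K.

CYCLES = 8

t=0 i0:ld.MEM ; no-port MEM/MEM
t=1 i1/i2:ld.MEM/sub.ALU ; dual
t=2 i3:ld.MEM ; RAW r3
t=3 i4/i5:or.ALU/st.MEM ; dual
t=4 i6/i7:sll.ALU/and.ALU ; dual
t=5 i8:sll.ALU ; RAW r3
t=6 i9:and.ALU ; RAW r5
t=7 i10/i11:mul.MUL/sll.ALU ; dual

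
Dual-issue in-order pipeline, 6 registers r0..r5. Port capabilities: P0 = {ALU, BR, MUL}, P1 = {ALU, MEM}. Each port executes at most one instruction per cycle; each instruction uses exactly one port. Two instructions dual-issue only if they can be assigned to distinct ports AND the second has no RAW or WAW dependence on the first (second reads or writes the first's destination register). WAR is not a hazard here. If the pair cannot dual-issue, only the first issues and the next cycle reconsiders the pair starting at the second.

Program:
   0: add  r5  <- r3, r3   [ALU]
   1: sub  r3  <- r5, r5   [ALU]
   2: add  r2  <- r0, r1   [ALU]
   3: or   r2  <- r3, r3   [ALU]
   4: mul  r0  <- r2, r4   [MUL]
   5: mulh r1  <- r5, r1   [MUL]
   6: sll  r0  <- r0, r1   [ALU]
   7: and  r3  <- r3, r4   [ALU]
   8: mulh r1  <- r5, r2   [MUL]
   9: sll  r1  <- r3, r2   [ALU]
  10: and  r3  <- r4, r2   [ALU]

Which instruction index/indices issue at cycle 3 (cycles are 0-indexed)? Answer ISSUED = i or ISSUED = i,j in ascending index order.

#0 head=0: add.ALU i0 RAW r5
#1 head=1: sub.ALU/add.ALU i1,i2 pair
#2 head=3: or.ALU i3 RAW r2
#3 head=4: mul.MUL i4 no-port MUL/MUL
#4 head=5: mulh.MUL i5 RAW r1
#5 head=6: sll.ALU/and.ALU i6,i7 pair
#6 head=8: mulh.MUL i8 WAW r1
#7 head=9: sll.ALU/and.ALU i9,i10 pair

ISSUED = 4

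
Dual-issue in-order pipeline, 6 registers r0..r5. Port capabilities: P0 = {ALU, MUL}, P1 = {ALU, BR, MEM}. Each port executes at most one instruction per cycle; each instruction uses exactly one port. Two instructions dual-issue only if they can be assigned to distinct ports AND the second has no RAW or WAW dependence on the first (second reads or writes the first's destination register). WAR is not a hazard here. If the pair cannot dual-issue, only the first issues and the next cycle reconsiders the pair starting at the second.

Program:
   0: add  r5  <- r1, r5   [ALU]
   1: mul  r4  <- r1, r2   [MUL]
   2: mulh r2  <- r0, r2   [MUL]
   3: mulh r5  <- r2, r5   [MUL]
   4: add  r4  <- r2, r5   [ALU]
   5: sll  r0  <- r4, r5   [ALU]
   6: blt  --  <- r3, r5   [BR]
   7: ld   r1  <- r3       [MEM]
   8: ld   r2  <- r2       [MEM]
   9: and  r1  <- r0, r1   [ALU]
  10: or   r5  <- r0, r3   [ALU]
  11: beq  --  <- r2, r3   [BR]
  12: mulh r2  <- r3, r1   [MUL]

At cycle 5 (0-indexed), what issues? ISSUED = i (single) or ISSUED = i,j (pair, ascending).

0. add+mul @i0,i1  | 2-wide
1. mulh @i2  | no-port MUL/MUL
2. mulh @i3  | RAW r5
3. add @i4  | RAW r4
4. sll+blt @i5,i6  | 2-wide
5. ld @i7  | no-port MEM/MEM
6. ld+and @i8,i9  | 2-wide
7. or+beq @i10,i11  | 2-wide
8. mulh @i12  | tail

ISSUED = 7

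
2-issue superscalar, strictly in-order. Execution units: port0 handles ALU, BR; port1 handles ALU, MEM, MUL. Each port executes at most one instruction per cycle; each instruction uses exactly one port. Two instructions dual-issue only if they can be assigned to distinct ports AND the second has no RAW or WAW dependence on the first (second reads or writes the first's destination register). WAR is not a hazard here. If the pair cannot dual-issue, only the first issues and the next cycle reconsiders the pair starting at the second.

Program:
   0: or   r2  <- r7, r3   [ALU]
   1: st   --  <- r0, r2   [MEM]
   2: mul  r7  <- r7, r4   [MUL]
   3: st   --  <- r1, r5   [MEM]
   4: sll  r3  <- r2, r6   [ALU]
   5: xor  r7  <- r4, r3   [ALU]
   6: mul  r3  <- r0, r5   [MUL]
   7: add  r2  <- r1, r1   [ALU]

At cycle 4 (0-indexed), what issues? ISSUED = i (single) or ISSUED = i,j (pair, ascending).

#0 head=0: or.ALU i0 RAW r2
#1 head=1: st.MEM i1 no-port MEM/MUL
#2 head=2: mul.MUL i2 no-port MUL/MEM
#3 head=3: st.MEM+sll.ALU i3,i4 2-wide
#4 head=5: xor.ALU+mul.MUL i5,i6 2-wide
#5 head=7: add.ALU i7 tail

ISSUED = 5,6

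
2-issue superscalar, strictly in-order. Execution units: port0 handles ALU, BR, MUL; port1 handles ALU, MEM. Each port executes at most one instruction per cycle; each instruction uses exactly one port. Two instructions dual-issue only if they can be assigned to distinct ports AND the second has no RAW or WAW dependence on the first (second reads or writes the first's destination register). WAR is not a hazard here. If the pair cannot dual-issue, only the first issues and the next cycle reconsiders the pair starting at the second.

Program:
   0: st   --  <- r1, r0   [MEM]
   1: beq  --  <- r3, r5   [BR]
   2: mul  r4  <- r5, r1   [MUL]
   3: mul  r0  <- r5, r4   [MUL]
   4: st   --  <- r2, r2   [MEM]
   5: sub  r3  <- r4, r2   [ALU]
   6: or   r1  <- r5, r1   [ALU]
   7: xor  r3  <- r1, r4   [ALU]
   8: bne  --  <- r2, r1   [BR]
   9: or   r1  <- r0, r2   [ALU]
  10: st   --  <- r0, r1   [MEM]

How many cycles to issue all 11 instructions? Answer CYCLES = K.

CYCLES = 7

#0 head=0: st.MEM beq.BR i0&i1 2-wide
#1 head=2: mul.MUL i2 no-port MUL/MUL
#2 head=3: mul.MUL st.MEM i3&i4 2-wide
#3 head=5: sub.ALU or.ALU i5&i6 2-wide
#4 head=7: xor.ALU bne.BR i7&i8 2-wide
#5 head=9: or.ALU i9 RAW r1
#6 head=10: st.MEM i10 tail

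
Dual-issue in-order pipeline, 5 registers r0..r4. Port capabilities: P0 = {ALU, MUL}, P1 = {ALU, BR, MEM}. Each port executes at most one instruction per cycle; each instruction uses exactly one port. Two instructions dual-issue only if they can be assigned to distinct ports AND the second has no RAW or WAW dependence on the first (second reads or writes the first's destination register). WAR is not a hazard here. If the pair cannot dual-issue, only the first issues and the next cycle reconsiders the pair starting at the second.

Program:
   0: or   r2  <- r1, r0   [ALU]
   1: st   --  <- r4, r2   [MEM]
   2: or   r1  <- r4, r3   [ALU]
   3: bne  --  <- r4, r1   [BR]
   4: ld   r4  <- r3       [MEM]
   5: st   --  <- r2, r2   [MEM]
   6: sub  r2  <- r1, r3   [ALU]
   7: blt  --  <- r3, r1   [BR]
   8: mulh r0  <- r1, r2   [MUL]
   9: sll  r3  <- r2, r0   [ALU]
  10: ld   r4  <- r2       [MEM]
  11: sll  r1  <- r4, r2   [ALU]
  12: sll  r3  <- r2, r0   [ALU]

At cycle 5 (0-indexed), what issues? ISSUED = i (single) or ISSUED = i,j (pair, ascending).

0. or @i0  | RAW r2
1. st;or @i1,i2  | dual
2. bne @i3  | no-port BR/MEM
3. ld @i4  | no-port MEM/MEM
4. st;sub @i5,i6  | dual
5. blt;mulh @i7,i8  | dual
6. sll;ld @i9,i10  | dual
7. sll;sll @i11,i12  | dual

ISSUED = 7,8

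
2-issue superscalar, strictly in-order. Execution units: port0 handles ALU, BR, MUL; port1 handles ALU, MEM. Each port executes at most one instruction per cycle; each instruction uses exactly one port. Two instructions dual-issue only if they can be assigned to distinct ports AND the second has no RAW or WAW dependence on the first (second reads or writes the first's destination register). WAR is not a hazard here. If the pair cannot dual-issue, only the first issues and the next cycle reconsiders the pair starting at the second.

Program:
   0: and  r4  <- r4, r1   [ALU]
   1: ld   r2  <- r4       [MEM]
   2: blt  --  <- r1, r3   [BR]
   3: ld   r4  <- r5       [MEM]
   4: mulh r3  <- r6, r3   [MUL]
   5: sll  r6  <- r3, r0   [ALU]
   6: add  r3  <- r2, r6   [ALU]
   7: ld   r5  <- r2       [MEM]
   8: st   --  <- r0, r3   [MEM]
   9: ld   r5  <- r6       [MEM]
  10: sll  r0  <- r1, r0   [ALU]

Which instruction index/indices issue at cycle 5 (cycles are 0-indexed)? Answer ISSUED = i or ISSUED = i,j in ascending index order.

t=0 i0:and.ALU ; RAW r4
t=1 i1,i2:ld.MEM;blt.BR ; dual
t=2 i3,i4:ld.MEM;mulh.MUL ; dual
t=3 i5:sll.ALU ; RAW r6
t=4 i6,i7:add.ALU;ld.MEM ; dual
t=5 i8:st.MEM ; no-port MEM/MEM
t=6 i9,i10:ld.MEM;sll.ALU ; dual

ISSUED = 8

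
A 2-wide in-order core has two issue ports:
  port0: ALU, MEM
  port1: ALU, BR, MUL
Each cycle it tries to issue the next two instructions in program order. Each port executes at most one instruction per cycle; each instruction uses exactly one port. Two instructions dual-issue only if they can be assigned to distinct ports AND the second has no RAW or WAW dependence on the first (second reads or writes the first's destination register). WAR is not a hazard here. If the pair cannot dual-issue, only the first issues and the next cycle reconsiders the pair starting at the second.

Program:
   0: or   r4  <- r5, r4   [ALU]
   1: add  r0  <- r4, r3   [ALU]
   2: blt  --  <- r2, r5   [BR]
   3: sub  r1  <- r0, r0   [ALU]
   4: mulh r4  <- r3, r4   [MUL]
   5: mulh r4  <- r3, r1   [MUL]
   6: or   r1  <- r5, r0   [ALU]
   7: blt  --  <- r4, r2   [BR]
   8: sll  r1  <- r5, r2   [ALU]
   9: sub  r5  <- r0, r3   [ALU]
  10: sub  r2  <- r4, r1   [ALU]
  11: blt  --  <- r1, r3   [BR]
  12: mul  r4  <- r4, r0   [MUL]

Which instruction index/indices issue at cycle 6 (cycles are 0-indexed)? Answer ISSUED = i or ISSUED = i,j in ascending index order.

ISSUED = 11

[0] i0  or.ALU  -- RAW r4
[1] i1/i2  add.ALU;blt.BR  -- pair
[2] i3/i4  sub.ALU;mulh.MUL  -- pair
[3] i5/i6  mulh.MUL;or.ALU  -- pair
[4] i7/i8  blt.BR;sll.ALU  -- pair
[5] i9/i10  sub.ALU;sub.ALU  -- pair
[6] i11  blt.BR  -- no-port BR/MUL
[7] i12  mul.MUL  -- tail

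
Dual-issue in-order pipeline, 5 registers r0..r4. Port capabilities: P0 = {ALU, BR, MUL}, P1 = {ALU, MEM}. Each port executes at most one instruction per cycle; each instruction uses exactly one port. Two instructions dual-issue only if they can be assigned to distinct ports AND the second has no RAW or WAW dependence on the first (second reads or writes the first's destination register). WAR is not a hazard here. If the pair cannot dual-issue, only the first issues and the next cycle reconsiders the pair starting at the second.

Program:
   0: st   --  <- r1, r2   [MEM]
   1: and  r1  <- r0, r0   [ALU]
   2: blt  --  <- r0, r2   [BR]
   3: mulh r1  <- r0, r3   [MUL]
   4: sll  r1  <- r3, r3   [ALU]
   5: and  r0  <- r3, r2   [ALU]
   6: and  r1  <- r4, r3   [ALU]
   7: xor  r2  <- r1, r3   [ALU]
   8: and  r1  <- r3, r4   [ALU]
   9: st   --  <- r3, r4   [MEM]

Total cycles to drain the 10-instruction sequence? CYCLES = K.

c0: i0/i1 st;and  2-wide
c1: i2 blt  no-port BR/MUL
c2: i3 mulh  WAW r1
c3: i4/i5 sll;and  2-wide
c4: i6 and  RAW r1
c5: i7/i8 xor;and  2-wide
c6: i9 st  tail

CYCLES = 7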